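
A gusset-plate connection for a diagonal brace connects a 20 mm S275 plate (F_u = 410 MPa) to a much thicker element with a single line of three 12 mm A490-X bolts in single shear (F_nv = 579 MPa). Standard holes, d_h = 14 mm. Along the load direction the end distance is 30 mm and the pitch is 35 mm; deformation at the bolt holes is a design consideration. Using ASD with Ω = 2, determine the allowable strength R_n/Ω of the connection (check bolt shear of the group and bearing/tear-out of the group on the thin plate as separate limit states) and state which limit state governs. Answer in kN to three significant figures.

Bolt shear: A_b = π·12²/4 = 113.1 mm²; R_n = 579 × 113.1 × 3 × 1 / 1000 = 196.5 kN → 196.5 / 2 = 98.2 kN.
Bearing (1.2 l_c t F_u ≤ 2.4 d t F_u): upper limit = 2.4·12·20·410 / 1000 = 236.2 kN.
  Edge l_c = 30 − 14/2 = 23 → r_n = 226.3 kN; interior l_c = 35 − 14 = 21 → r_n = 206.6 kN.
  R_n,bearing = 1·226.3 + 2·206.6 = 639.6 kN → 639.6 / 2 = 320 kN.
Bolt shear governs: 98.2 kN.

98.2 kN (bolt shear governs)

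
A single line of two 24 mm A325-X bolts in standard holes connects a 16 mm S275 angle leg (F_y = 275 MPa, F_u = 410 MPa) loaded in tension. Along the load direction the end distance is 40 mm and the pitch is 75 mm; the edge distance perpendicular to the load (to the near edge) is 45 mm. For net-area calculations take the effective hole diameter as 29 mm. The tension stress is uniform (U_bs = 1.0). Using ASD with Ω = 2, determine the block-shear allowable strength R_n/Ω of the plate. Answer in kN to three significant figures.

Shear plane L_v = 40 + 1·75 = 115 mm; A_gv = 115 × 16 = 1840 mm².
A_nv = (115 − 1.5·29) × 16 = 1144 mm².
A_nt = (45 − 0.5·29) × 16 = 488 mm².
0.6 F_u A_nv = 281.4 kN; 0.6 F_y A_gv = 303.6 kN → shear rupture governs the shear term.
R_n = 281.4 + 1.0 × 410 × 488 / 1000 = 481.5 kN.
Allowable strength R_n/Ω = 481.5 / 2 = 241 kN.

241 kN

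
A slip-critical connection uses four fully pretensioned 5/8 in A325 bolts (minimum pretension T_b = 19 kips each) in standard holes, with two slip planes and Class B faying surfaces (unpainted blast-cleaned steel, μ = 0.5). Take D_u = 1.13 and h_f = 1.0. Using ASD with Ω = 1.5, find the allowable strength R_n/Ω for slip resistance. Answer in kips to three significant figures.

R_n = μ · D_u · h_f · T_b · n_s · n_b = 0.5 × 1.13 × 1.0 × 19 × 2 × 4 = 85.88 kips.
Allowable strength R_n/Ω = 85.88 / 1.5 = 57.3 kips.

57.3 kips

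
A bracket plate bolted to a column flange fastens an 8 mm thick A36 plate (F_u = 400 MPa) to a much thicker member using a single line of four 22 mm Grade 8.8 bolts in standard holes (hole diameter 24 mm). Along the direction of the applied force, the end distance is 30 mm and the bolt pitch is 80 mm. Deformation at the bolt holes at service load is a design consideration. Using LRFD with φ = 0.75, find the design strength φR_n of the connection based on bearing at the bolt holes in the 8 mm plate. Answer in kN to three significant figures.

432 kN

Per bolt r_n = 1.2 l_c t F_u ≤ 2.4 d t F_u; upper limit = 2.4 × 22 × 8 × 400 / 1000 = 169 kN.
Edge bolt: l_c = 30 − 24/2 = 18 mm → 1.2 × 18 × 8 × 400 / 1000 = 69.12 → r_n = 69.12 kN.
Interior bolts: l_c = 80 − 24 = 56 mm → 1.2 × 56 × 8 × 400 / 1000 = 215 → r_n = 169 kN.
R_n = 1 × 69.12 + 3 × 169 = 576 kN.
Design strength φR_n = 0.75 × 576 = 432 kN.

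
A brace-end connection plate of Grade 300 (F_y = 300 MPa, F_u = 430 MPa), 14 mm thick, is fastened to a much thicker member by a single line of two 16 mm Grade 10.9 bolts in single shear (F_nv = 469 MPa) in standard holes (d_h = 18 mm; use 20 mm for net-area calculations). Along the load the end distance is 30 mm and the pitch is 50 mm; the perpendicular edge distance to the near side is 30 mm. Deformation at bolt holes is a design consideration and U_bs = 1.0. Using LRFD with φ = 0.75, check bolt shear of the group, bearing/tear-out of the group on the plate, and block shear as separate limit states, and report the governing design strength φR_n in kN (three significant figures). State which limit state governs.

Bolt shear: A_b = π·16²/4 = 201.1 mm²; R_n = 469 × 201.1 × 2 × 1 / 1000 = 188.6 kN → 0.75 × 188.6 = 141 kN.
Bearing: edge l_c = 21, r_n = 151.7 kN; interior l_c = 32, r_n = 231.2 kN; R_n = 151.7 + 1·231.2 = 382.9 kN → 287 kN.
Block shear: A_gv = 1120, A_nv = 700, A_nt = 280 mm²; R_n = min(0.6F_uA_nv, 0.6F_yA_gv) + U_bs·F_u·A_nt = 301 kN → 226 kN.
Bolt shear governs: 141 kN.

141 kN (bolt shear governs)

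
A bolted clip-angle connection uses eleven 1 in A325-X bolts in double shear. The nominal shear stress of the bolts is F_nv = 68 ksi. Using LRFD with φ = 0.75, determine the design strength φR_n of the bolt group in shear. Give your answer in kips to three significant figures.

881 kips

A_b = π × 1² / 4 = 0.7854 in².
R_n = F_nv · A_b · n · n_s = 68 × 0.7854 × 11 × 2 = 1175 kips.
Design strength φR_n = 0.75 × 1175 = 881 kips.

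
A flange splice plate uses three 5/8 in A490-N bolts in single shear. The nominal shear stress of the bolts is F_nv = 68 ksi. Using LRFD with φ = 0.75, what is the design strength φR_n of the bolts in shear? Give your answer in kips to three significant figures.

A_b = π × 0.625² / 4 = 0.3068 in².
R_n = F_nv · A_b · n · n_s = 68 × 0.3068 × 3 × 1 = 62.59 kips.
Design strength φR_n = 0.75 × 62.59 = 46.9 kips.

46.9 kips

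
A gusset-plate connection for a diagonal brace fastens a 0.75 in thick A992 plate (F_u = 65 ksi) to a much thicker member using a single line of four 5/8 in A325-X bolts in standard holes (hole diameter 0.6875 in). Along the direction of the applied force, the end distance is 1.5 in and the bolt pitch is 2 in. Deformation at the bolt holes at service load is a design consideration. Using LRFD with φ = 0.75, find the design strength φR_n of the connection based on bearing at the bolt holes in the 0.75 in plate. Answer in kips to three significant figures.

Per bolt r_n = 1.2 l_c t F_u ≤ 2.4 d t F_u; upper limit = 2.4 × 0.625 × 0.75 × 65 = 73.12 kips.
Edge bolt: l_c = 1.5 − 0.6875/2 = 1.156 in → 1.2 × 1.156 × 0.75 × 65 = 67.64 → r_n = 67.64 kips.
Interior bolts: l_c = 2 − 0.6875 = 1.312 in → 1.2 × 1.312 × 0.75 × 65 = 76.78 → r_n = 73.12 kips.
R_n = 1 × 67.64 + 3 × 73.12 = 287 kips.
Design strength φR_n = 0.75 × 287 = 215 kips.

215 kips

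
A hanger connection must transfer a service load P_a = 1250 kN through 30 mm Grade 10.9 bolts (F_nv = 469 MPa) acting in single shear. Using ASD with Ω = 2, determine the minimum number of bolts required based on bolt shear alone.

8 bolts

A_b = π·30²/4 = 706.9 mm².
Per-bolt allowable strength R_n/Ω = 469 × 706.9 × 1 / 1000 / 2 = 165.8 kN.
n ≥ 1250 / 165.8 = 7.541 → use 8 bolts.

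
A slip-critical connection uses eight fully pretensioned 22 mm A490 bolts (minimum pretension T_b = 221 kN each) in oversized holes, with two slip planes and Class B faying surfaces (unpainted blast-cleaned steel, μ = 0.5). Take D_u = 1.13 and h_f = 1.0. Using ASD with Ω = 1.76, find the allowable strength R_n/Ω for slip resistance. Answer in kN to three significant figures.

R_n = μ · D_u · h_f · T_b · n_s · n_b = 0.5 × 1.13 × 1.0 × 221 × 2 × 8 = 1998 kN.
Allowable strength R_n/Ω = 1998 / 1.76 = 1140 kN.

1140 kN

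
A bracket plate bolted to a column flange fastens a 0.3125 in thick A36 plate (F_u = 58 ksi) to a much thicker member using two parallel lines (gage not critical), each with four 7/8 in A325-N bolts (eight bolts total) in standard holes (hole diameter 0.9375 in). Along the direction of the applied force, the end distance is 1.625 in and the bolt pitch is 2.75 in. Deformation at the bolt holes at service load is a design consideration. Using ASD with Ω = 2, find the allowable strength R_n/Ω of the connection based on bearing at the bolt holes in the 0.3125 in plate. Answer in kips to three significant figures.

Per bolt r_n = 1.2 l_c t F_u ≤ 2.4 d t F_u; upper limit = 2.4 × 0.875 × 0.3125 × 58 = 38.06 kips.
Edge bolt: l_c = 1.625 − 0.9375/2 = 1.156 in → 1.2 × 1.156 × 0.3125 × 58 = 25.15 → r_n = 25.15 kips.
Interior bolts: l_c = 2.75 − 0.9375 = 1.812 in → 1.2 × 1.812 × 0.3125 × 58 = 39.42 → r_n = 38.06 kips.
R_n = 2 × 25.15 + 6 × 38.06 = 278.7 kips.
Allowable strength R_n/Ω = 278.7 / 2 = 139 kips.

139 kips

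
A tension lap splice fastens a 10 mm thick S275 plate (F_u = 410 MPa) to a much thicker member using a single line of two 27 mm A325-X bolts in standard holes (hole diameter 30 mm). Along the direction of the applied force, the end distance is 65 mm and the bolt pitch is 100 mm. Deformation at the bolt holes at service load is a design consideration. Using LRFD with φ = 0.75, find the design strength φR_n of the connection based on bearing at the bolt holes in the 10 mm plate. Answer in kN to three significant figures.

Per bolt r_n = 1.2 l_c t F_u ≤ 2.4 d t F_u; upper limit = 2.4 × 27 × 10 × 410 / 1000 = 265.7 kN.
Edge bolt: l_c = 65 − 30/2 = 50 mm → 1.2 × 50 × 10 × 410 / 1000 = 246 → r_n = 246 kN.
Interior bolts: l_c = 100 − 30 = 70 mm → 1.2 × 70 × 10 × 410 / 1000 = 344.4 → r_n = 265.7 kN.
R_n = 1 × 246 + 1 × 265.7 = 511.7 kN.
Design strength φR_n = 0.75 × 511.7 = 384 kN.

384 kN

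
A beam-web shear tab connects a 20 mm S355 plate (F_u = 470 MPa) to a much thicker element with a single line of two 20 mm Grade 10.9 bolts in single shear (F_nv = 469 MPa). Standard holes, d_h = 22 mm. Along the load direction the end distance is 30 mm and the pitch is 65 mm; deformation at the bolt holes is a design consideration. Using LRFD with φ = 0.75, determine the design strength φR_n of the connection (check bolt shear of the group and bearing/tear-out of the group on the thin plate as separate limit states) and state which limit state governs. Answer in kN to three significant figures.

221 kN (bolt shear governs)

Bolt shear: A_b = π·20²/4 = 314.2 mm²; R_n = 469 × 314.2 × 2 × 1 / 1000 = 294.7 kN → 0.75 × 294.7 = 221 kN.
Bearing (1.2 l_c t F_u ≤ 2.4 d t F_u): upper limit = 2.4·20·20·470 / 1000 = 451.2 kN.
  Edge l_c = 30 − 22/2 = 19 → r_n = 214.3 kN; interior l_c = 65 − 22 = 43 → r_n = 451.2 kN.
  R_n,bearing = 1·214.3 + 1·451.2 = 665.5 kN → 0.75 × 665.5 = 499 kN.
Bolt shear governs: 221 kN.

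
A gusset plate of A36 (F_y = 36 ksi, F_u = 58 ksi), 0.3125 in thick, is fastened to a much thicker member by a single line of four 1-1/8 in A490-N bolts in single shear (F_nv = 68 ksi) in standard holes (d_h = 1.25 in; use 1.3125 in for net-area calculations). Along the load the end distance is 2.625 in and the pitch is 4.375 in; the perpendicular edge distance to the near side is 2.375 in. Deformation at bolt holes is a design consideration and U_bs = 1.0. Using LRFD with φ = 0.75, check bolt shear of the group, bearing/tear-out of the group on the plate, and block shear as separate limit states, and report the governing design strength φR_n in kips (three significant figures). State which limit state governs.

Bolt shear: A_b = π·1.125²/4 = 0.994 in²; R_n = 68 × 0.994 × 4 × 1 = 270.4 kips → 0.75 × 270.4 = 203 kips.
Bearing: edge l_c = 2, r_n = 43.5 kips; interior l_c = 3.125, r_n = 48.94 kips; R_n = 43.5 + 3·48.94 = 190.3 kips → 143 kips.
Block shear: A_gv = 4.922, A_nv = 3.486, A_nt = 0.5371 in²; R_n = min(0.6F_uA_nv, 0.6F_yA_gv) + U_bs·F_u·A_nt = 137.5 kips → 103 kips.
Block shear governs: 103 kips.

103 kips (block shear governs)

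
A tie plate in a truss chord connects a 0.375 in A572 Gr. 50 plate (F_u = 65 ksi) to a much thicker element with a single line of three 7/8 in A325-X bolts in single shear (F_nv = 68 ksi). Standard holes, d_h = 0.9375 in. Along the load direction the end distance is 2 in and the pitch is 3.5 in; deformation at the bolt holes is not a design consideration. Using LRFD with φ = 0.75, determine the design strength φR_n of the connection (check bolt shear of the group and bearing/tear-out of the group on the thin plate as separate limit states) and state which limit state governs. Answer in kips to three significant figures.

92 kips (bolt shear governs)

Bolt shear: A_b = π·0.875²/4 = 0.6013 in²; R_n = 68 × 0.6013 × 3 × 1 = 122.7 kips → 0.75 × 122.7 = 92 kips.
Bearing (1.5 l_c t F_u ≤ 3.0 d t F_u): upper limit = 3.0·0.875·0.375·65 = 63.98 kips.
  Edge l_c = 2 − 0.9375/2 = 1.531 → r_n = 55.99 kips; interior l_c = 3.5 − 0.9375 = 2.562 → r_n = 63.98 kips.
  R_n,bearing = 1·55.99 + 2·63.98 = 184 kips → 0.75 × 184 = 138 kips.
Bolt shear governs: 92 kips.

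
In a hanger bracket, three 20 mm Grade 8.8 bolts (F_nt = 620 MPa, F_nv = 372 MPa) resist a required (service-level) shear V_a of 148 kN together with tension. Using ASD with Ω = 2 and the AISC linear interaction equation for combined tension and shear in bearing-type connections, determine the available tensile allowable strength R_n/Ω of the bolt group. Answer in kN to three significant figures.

A_b = π·20²/4 = 314.2 mm²; f_rv = 148 × 1000 / (3 × 314.2) = 157 MPa.
F'_nt = 1.3 F_nt − (Ω F_nt / F_nv) f_rv = 1.3·620 − (2·620/372)·157 = 282.6 MPa, capped at F_nt → F'_nt = 282.6 MPa.
R_n = F'_nt · A_b · n = 282.6 × 314.2 × 3 / 1000 = 266.3 kN.
Allowable strength R_n/Ω = 266.3 / 2 = 133 kN.

133 kN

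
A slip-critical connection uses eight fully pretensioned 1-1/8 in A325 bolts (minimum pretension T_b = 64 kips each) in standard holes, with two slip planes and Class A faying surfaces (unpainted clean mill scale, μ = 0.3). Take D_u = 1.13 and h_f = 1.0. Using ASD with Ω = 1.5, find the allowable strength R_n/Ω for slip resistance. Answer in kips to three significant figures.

231 kips

R_n = μ · D_u · h_f · T_b · n_s · n_b = 0.3 × 1.13 × 1.0 × 64 × 2 × 8 = 347.1 kips.
Allowable strength R_n/Ω = 347.1 / 1.5 = 231 kips.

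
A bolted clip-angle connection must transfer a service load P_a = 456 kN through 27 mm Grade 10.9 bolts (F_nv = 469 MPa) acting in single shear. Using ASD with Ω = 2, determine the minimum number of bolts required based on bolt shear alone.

A_b = π·27²/4 = 572.6 mm².
Per-bolt allowable strength R_n/Ω = 469 × 572.6 × 1 / 1000 / 2 = 134.3 kN.
n ≥ 456 / 134.3 = 3.396 → use 4 bolts.

4 bolts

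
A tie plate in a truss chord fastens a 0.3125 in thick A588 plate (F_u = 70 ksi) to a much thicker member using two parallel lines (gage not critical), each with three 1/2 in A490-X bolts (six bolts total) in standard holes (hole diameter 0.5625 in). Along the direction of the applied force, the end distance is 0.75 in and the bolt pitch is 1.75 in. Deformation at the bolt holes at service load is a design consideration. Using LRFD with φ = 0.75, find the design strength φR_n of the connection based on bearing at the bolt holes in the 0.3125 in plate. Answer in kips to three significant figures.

Per bolt r_n = 1.2 l_c t F_u ≤ 2.4 d t F_u; upper limit = 2.4 × 0.5 × 0.3125 × 70 = 26.25 kips.
Edge bolt: l_c = 0.75 − 0.5625/2 = 0.4688 in → 1.2 × 0.4688 × 0.3125 × 70 = 12.3 → r_n = 12.3 kips.
Interior bolts: l_c = 1.75 − 0.5625 = 1.188 in → 1.2 × 1.188 × 0.3125 × 70 = 31.17 → r_n = 26.25 kips.
R_n = 2 × 12.3 + 4 × 26.25 = 129.6 kips.
Design strength φR_n = 0.75 × 129.6 = 97.2 kips.

97.2 kips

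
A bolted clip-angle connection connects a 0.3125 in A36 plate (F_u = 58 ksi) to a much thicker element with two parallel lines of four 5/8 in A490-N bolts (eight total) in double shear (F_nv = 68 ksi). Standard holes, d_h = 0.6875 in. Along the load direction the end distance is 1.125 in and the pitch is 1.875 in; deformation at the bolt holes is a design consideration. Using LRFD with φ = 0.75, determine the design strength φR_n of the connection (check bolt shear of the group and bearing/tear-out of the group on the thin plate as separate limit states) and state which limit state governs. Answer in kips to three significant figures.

142 kips (bearing governs)

Bolt shear: A_b = π·0.625²/4 = 0.3068 in²; R_n = 68 × 0.3068 × 8 × 2 = 333.8 kips → 0.75 × 333.8 = 250 kips.
Bearing (1.2 l_c t F_u ≤ 2.4 d t F_u): upper limit = 2.4·0.625·0.3125·58 = 27.19 kips.
  Edge l_c = 1.125 − 0.6875/2 = 0.7812 → r_n = 16.99 kips; interior l_c = 1.875 − 0.6875 = 1.188 → r_n = 25.83 kips.
  R_n,bearing = 2·16.99 + 6·25.83 = 189 kips → 0.75 × 189 = 142 kips.
Bearing governs: 142 kips.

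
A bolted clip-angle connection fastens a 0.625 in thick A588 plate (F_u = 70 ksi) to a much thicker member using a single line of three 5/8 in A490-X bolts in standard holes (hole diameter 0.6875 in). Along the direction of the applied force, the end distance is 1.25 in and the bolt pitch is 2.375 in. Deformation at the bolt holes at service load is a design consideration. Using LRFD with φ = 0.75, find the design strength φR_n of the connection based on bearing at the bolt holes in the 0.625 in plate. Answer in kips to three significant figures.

Per bolt r_n = 1.2 l_c t F_u ≤ 2.4 d t F_u; upper limit = 2.4 × 0.625 × 0.625 × 70 = 65.62 kips.
Edge bolt: l_c = 1.25 − 0.6875/2 = 0.9062 in → 1.2 × 0.9062 × 0.625 × 70 = 47.58 → r_n = 47.58 kips.
Interior bolts: l_c = 2.375 − 0.6875 = 1.688 in → 1.2 × 1.688 × 0.625 × 70 = 88.59 → r_n = 65.62 kips.
R_n = 1 × 47.58 + 2 × 65.62 = 178.8 kips.
Design strength φR_n = 0.75 × 178.8 = 134 kips.

134 kips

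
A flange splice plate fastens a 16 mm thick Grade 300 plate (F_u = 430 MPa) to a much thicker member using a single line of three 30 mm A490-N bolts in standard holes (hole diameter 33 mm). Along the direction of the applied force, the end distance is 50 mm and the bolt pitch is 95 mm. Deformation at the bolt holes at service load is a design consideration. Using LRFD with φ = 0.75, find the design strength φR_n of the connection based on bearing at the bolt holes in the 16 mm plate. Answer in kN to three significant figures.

Per bolt r_n = 1.2 l_c t F_u ≤ 2.4 d t F_u; upper limit = 2.4 × 30 × 16 × 430 / 1000 = 495.4 kN.
Edge bolt: l_c = 50 − 33/2 = 33.5 mm → 1.2 × 33.5 × 16 × 430 / 1000 = 276.6 → r_n = 276.6 kN.
Interior bolts: l_c = 95 − 33 = 62 mm → 1.2 × 62 × 16 × 430 / 1000 = 511.9 → r_n = 495.4 kN.
R_n = 1 × 276.6 + 2 × 495.4 = 1267 kN.
Design strength φR_n = 0.75 × 1267 = 950 kN.

950 kN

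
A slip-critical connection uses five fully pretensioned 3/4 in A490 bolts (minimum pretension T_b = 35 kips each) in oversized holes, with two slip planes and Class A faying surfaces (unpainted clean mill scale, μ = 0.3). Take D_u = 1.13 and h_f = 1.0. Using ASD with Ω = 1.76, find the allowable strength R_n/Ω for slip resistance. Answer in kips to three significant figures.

R_n = μ · D_u · h_f · T_b · n_s · n_b = 0.3 × 1.13 × 1.0 × 35 × 2 × 5 = 118.6 kips.
Allowable strength R_n/Ω = 118.6 / 1.76 = 67.4 kips.

67.4 kips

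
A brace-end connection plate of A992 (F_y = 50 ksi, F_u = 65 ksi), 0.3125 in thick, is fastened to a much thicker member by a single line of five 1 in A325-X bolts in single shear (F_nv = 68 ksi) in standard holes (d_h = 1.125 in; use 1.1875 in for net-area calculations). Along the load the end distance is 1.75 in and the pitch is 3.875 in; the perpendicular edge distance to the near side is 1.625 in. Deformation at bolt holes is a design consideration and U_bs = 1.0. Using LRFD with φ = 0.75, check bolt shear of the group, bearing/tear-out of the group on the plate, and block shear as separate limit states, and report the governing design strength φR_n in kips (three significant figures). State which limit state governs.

Bolt shear: A_b = π·1²/4 = 0.7854 in²; R_n = 68 × 0.7854 × 5 × 1 = 267 kips → 0.75 × 267 = 200 kips.
Bearing: edge l_c = 1.188, r_n = 28.95 kips; interior l_c = 2.75, r_n = 48.75 kips; R_n = 28.95 + 4·48.75 = 223.9 kips → 168 kips.
Block shear: A_gv = 5.391, A_nv = 3.721, A_nt = 0.3223 in²; R_n = min(0.6F_uA_nv, 0.6F_yA_gv) + U_bs·F_u·A_nt = 166.1 kips → 125 kips.
Block shear governs: 125 kips.

125 kips (block shear governs)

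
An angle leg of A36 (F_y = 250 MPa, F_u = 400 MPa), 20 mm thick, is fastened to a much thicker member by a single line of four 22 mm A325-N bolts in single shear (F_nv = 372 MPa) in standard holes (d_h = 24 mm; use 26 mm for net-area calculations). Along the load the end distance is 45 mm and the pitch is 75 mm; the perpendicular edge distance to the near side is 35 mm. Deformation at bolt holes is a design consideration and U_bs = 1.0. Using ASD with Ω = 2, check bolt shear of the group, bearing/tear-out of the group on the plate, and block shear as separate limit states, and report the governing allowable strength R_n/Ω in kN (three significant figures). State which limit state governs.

Bolt shear: A_b = π·22²/4 = 380.1 mm²; R_n = 372 × 380.1 × 4 × 1 / 1000 = 565.6 kN → 565.6 / 2 = 283 kN.
Bearing: edge l_c = 33, r_n = 316.8 kN; interior l_c = 51, r_n = 422.4 kN; R_n = 316.8 + 3·422.4 = 1584 kN → 792 kN.
Block shear: A_gv = 5400, A_nv = 3580, A_nt = 440 mm²; R_n = min(0.6F_uA_nv, 0.6F_yA_gv) + U_bs·F_u·A_nt = 986 kN → 493 kN.
Bolt shear governs: 283 kN.

283 kN (bolt shear governs)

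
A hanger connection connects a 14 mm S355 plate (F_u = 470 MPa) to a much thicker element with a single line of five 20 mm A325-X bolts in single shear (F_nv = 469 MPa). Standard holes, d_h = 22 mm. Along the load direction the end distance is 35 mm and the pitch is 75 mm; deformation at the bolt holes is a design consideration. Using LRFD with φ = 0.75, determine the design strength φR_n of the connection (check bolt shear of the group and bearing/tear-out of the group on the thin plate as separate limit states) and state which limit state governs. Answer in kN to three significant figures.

Bolt shear: A_b = π·20²/4 = 314.2 mm²; R_n = 469 × 314.2 × 5 × 1 / 1000 = 736.7 kN → 0.75 × 736.7 = 553 kN.
Bearing (1.2 l_c t F_u ≤ 2.4 d t F_u): upper limit = 2.4·20·14·470 / 1000 = 315.8 kN.
  Edge l_c = 35 − 22/2 = 24 → r_n = 189.5 kN; interior l_c = 75 − 22 = 53 → r_n = 315.8 kN.
  R_n,bearing = 1·189.5 + 4·315.8 = 1453 kN → 0.75 × 1453 = 1090 kN.
Bolt shear governs: 553 kN.

553 kN (bolt shear governs)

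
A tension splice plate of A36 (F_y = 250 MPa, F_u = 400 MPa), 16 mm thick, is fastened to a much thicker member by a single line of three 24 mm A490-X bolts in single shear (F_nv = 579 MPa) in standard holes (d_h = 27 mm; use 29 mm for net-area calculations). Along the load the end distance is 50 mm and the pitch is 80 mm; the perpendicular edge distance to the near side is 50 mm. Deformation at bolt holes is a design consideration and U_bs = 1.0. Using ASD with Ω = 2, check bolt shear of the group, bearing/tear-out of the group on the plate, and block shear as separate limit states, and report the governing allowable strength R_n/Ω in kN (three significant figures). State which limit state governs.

Bolt shear: A_b = π·24²/4 = 452.4 mm²; R_n = 579 × 452.4 × 3 × 1 / 1000 = 785.8 kN → 785.8 / 2 = 393 kN.
Bearing: edge l_c = 36.5, r_n = 280.3 kN; interior l_c = 53, r_n = 368.6 kN; R_n = 280.3 + 2·368.6 = 1018 kN → 509 kN.
Block shear: A_gv = 3360, A_nv = 2200, A_nt = 568 mm²; R_n = min(0.6F_uA_nv, 0.6F_yA_gv) + U_bs·F_u·A_nt = 731.2 kN → 366 kN.
Block shear governs: 366 kN.

366 kN (block shear governs)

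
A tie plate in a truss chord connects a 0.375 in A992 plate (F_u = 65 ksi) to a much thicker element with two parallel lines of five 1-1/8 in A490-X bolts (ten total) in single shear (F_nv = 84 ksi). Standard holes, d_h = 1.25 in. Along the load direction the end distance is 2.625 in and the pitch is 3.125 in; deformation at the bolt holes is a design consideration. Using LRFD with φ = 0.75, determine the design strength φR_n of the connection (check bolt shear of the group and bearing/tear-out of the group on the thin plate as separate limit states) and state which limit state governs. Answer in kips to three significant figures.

417 kips (bearing governs)

Bolt shear: A_b = π·1.125²/4 = 0.994 in²; R_n = 84 × 0.994 × 10 × 1 = 835 kips → 0.75 × 835 = 626 kips.
Bearing (1.2 l_c t F_u ≤ 2.4 d t F_u): upper limit = 2.4·1.125·0.375·65 = 65.81 kips.
  Edge l_c = 2.625 − 1.25/2 = 2 → r_n = 58.5 kips; interior l_c = 3.125 − 1.25 = 1.875 → r_n = 54.84 kips.
  R_n,bearing = 2·58.5 + 8·54.84 = 555.8 kips → 0.75 × 555.8 = 417 kips.
Bearing governs: 417 kips.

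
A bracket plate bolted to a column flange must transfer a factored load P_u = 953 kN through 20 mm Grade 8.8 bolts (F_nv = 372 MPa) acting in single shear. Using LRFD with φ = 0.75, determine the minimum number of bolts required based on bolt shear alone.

A_b = π·20²/4 = 314.2 mm².
Per-bolt design strength φR_n = 0.75 × 372 × 314.2 × 1 / 1000 = 87.65 kN.
n ≥ 953 / 87.65 = 10.87 → use 11 bolts.

11 bolts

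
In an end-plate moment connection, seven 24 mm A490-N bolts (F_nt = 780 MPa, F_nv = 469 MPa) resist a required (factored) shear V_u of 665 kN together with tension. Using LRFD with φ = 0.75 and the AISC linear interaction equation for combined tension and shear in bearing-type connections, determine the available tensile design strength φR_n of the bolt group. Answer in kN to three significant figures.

A_b = π·24²/4 = 452.4 mm²; f_rv = 665 × 1000 / (7 × 452.4) = 210 MPa.
F'_nt = 1.3 F_nt − (F_nt / φF_nv) f_rv = 1.3·780 − (780/(0.75·469))·210 = 548.3 MPa, capped at F_nt → F'_nt = 548.3 MPa.
R_n = F'_nt · A_b · n = 548.3 × 452.4 × 7 / 1000 = 1736 kN.
Design strength φR_n = 0.75 × 1736 = 1300 kN.

1300 kN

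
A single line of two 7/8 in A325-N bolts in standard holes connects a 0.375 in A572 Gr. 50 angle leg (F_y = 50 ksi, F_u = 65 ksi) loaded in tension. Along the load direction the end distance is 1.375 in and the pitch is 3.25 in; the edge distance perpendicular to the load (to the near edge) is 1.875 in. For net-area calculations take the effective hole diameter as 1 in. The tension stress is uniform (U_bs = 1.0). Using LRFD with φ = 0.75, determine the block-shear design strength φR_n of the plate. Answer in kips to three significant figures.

59.4 kips

Shear plane L_v = 1.375 + 1·3.25 = 4.625 in; A_gv = 4.625 × 0.375 = 1.734 in².
A_nv = (4.625 − 1.5·1) × 0.375 = 1.172 in².
A_nt = (1.875 − 0.5·1) × 0.375 = 0.5156 in².
0.6 F_u A_nv = 45.7 kips; 0.6 F_y A_gv = 52.03 kips → shear rupture governs the shear term.
R_n = 45.7 + 1.0 × 65 × 0.5156 = 79.22 kips.
Design strength φR_n = 0.75 × 79.22 = 59.4 kips.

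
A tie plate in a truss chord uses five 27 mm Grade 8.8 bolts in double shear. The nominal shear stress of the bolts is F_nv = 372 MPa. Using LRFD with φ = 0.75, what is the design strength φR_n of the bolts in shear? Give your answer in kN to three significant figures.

1600 kN

A_b = π × 27² / 4 = 572.6 mm².
R_n = F_nv · A_b · n · n_s = 372 × 572.6 × 5 × 2 / 1000 = 2130 kN.
Design strength φR_n = 0.75 × 2130 = 1600 kN.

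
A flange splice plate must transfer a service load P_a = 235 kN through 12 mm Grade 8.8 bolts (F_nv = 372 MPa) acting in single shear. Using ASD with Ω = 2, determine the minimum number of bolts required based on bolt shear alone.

12 bolts

A_b = π·12²/4 = 113.1 mm².
Per-bolt allowable strength R_n/Ω = 372 × 113.1 × 1 / 1000 / 2 = 21.04 kN.
n ≥ 235 / 21.04 = 11.17 → use 12 bolts.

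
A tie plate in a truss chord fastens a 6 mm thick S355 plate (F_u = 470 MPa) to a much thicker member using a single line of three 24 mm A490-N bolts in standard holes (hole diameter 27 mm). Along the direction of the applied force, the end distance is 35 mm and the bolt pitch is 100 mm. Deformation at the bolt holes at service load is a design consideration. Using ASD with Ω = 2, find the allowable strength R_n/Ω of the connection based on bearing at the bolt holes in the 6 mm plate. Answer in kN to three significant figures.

Per bolt r_n = 1.2 l_c t F_u ≤ 2.4 d t F_u; upper limit = 2.4 × 24 × 6 × 470 / 1000 = 162.4 kN.
Edge bolt: l_c = 35 − 27/2 = 21.5 mm → 1.2 × 21.5 × 6 × 470 / 1000 = 72.76 → r_n = 72.76 kN.
Interior bolts: l_c = 100 − 27 = 73 mm → 1.2 × 73 × 6 × 470 / 1000 = 247 → r_n = 162.4 kN.
R_n = 1 × 72.76 + 2 × 162.4 = 397.6 kN.
Allowable strength R_n/Ω = 397.6 / 2 = 199 kN.

199 kN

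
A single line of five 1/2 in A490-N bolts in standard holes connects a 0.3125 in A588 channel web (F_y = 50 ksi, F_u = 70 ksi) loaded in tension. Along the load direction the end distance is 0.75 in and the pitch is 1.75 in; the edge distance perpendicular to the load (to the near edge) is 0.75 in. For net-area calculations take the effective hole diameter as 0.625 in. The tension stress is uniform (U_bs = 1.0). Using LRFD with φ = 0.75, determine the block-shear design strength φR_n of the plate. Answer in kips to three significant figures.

55.8 kips

Shear plane L_v = 0.75 + 4·1.75 = 7.75 in; A_gv = 7.75 × 0.3125 = 2.422 in².
A_nv = (7.75 − 4.5·0.625) × 0.3125 = 1.543 in².
A_nt = (0.75 − 0.5·0.625) × 0.3125 = 0.1367 in².
0.6 F_u A_nv = 64.8 kips; 0.6 F_y A_gv = 72.66 kips → shear rupture governs the shear term.
R_n = 64.8 + 1.0 × 70 × 0.1367 = 74.38 kips.
Design strength φR_n = 0.75 × 74.38 = 55.8 kips.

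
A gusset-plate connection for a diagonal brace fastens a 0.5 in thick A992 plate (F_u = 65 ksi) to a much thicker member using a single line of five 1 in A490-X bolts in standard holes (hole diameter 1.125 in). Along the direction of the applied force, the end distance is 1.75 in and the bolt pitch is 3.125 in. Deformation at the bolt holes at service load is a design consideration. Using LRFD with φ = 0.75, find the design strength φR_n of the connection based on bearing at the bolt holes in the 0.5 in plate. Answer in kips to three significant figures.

269 kips

Per bolt r_n = 1.2 l_c t F_u ≤ 2.4 d t F_u; upper limit = 2.4 × 1 × 0.5 × 65 = 78 kips.
Edge bolt: l_c = 1.75 − 1.125/2 = 1.188 in → 1.2 × 1.188 × 0.5 × 65 = 46.31 → r_n = 46.31 kips.
Interior bolts: l_c = 3.125 − 1.125 = 2 in → 1.2 × 2 × 0.5 × 65 = 78 → r_n = 78 kips.
R_n = 1 × 46.31 + 4 × 78 = 358.3 kips.
Design strength φR_n = 0.75 × 358.3 = 269 kips.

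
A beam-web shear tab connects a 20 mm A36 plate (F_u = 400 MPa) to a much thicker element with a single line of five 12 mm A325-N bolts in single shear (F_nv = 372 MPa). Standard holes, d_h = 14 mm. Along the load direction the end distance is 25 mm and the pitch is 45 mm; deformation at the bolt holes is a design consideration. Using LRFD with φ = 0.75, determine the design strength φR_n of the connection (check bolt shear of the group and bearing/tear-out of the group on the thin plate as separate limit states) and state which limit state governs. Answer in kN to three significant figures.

Bolt shear: A_b = π·12²/4 = 113.1 mm²; R_n = 372 × 113.1 × 5 × 1 / 1000 = 210.4 kN → 0.75 × 210.4 = 158 kN.
Bearing (1.2 l_c t F_u ≤ 2.4 d t F_u): upper limit = 2.4·12·20·400 / 1000 = 230.4 kN.
  Edge l_c = 25 − 14/2 = 18 → r_n = 172.8 kN; interior l_c = 45 − 14 = 31 → r_n = 230.4 kN.
  R_n,bearing = 1·172.8 + 4·230.4 = 1094 kN → 0.75 × 1094 = 821 kN.
Bolt shear governs: 158 kN.

158 kN (bolt shear governs)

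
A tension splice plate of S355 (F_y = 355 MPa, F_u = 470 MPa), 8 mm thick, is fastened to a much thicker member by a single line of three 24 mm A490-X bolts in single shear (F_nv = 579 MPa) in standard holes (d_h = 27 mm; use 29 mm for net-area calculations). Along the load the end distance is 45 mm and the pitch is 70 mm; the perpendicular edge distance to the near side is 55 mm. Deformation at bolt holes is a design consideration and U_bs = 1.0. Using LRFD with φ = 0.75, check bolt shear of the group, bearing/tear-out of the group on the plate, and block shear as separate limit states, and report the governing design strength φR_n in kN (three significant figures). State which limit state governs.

305 kN (block shear governs)

Bolt shear: A_b = π·24²/4 = 452.4 mm²; R_n = 579 × 452.4 × 3 × 1 / 1000 = 785.8 kN → 0.75 × 785.8 = 589 kN.
Bearing: edge l_c = 31.5, r_n = 142.1 kN; interior l_c = 43, r_n = 194 kN; R_n = 142.1 + 2·194 = 530.2 kN → 398 kN.
Block shear: A_gv = 1480, A_nv = 900, A_nt = 324 mm²; R_n = min(0.6F_uA_nv, 0.6F_yA_gv) + U_bs·F_u·A_nt = 406.1 kN → 305 kN.
Block shear governs: 305 kN.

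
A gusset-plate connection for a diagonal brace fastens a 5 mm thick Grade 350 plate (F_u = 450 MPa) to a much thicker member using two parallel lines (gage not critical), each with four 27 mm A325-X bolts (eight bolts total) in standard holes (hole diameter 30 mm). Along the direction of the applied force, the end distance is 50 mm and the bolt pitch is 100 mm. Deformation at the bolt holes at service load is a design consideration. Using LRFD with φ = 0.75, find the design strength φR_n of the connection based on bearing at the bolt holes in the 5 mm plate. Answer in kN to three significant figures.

798 kN

Per bolt r_n = 1.2 l_c t F_u ≤ 2.4 d t F_u; upper limit = 2.4 × 27 × 5 × 450 / 1000 = 145.8 kN.
Edge bolt: l_c = 50 − 30/2 = 35 mm → 1.2 × 35 × 5 × 450 / 1000 = 94.5 → r_n = 94.5 kN.
Interior bolts: l_c = 100 − 30 = 70 mm → 1.2 × 70 × 5 × 450 / 1000 = 189 → r_n = 145.8 kN.
R_n = 2 × 94.5 + 6 × 145.8 = 1064 kN.
Design strength φR_n = 0.75 × 1064 = 798 kN.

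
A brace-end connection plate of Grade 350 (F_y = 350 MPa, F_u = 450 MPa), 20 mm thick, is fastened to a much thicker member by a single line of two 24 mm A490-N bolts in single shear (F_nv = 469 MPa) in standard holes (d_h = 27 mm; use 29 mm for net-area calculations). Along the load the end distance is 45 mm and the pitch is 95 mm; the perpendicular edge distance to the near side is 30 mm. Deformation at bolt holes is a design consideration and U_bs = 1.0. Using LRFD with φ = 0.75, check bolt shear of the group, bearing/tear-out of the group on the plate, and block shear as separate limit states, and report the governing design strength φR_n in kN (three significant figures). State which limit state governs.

Bolt shear: A_b = π·24²/4 = 452.4 mm²; R_n = 469 × 452.4 × 2 × 1 / 1000 = 424.3 kN → 0.75 × 424.3 = 318 kN.
Bearing: edge l_c = 31.5, r_n = 340.2 kN; interior l_c = 68, r_n = 518.4 kN; R_n = 340.2 + 1·518.4 = 858.6 kN → 644 kN.
Block shear: A_gv = 2800, A_nv = 1930, A_nt = 310 mm²; R_n = min(0.6F_uA_nv, 0.6F_yA_gv) + U_bs·F_u·A_nt = 660.6 kN → 495 kN.
Bolt shear governs: 318 kN.

318 kN (bolt shear governs)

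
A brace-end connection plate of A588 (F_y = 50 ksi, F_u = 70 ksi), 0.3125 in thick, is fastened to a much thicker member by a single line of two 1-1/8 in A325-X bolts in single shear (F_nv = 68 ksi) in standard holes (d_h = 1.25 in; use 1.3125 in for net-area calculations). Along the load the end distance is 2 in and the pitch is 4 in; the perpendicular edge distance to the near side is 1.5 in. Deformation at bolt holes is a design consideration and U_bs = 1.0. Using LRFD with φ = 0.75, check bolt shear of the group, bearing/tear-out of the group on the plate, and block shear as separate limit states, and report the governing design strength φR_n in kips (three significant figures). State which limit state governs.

Bolt shear: A_b = π·1.125²/4 = 0.994 in²; R_n = 68 × 0.994 × 2 × 1 = 135.2 kips → 0.75 × 135.2 = 101 kips.
Bearing: edge l_c = 1.375, r_n = 36.09 kips; interior l_c = 2.75, r_n = 59.06 kips; R_n = 36.09 + 1·59.06 = 95.16 kips → 71.4 kips.
Block shear: A_gv = 1.875, A_nv = 1.26, A_nt = 0.2637 in²; R_n = min(0.6F_uA_nv, 0.6F_yA_gv) + U_bs·F_u·A_nt = 71.37 kips → 53.5 kips.
Block shear governs: 53.5 kips.

53.5 kips (block shear governs)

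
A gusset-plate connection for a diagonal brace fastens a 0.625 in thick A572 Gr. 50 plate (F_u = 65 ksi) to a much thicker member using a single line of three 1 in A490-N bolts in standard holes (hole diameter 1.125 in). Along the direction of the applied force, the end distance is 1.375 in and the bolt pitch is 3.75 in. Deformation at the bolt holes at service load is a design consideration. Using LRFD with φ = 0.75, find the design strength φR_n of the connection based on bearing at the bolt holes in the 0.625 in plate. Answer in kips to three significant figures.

Per bolt r_n = 1.2 l_c t F_u ≤ 2.4 d t F_u; upper limit = 2.4 × 1 × 0.625 × 65 = 97.5 kips.
Edge bolt: l_c = 1.375 − 1.125/2 = 0.8125 in → 1.2 × 0.8125 × 0.625 × 65 = 39.61 → r_n = 39.61 kips.
Interior bolts: l_c = 3.75 − 1.125 = 2.625 in → 1.2 × 2.625 × 0.625 × 65 = 128 → r_n = 97.5 kips.
R_n = 1 × 39.61 + 2 × 97.5 = 234.6 kips.
Design strength φR_n = 0.75 × 234.6 = 176 kips.

176 kips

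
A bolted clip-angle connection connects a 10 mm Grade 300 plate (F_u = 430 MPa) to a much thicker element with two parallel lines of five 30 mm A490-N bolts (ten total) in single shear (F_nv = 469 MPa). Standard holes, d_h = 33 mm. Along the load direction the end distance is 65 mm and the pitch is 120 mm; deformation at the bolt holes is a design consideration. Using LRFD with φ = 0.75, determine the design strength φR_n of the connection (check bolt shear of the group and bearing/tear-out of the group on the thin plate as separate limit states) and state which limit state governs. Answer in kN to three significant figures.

2230 kN (bearing governs)

Bolt shear: A_b = π·30²/4 = 706.9 mm²; R_n = 469 × 706.9 × 10 × 1 / 1000 = 3315 kN → 0.75 × 3315 = 2490 kN.
Bearing (1.2 l_c t F_u ≤ 2.4 d t F_u): upper limit = 2.4·30·10·430 / 1000 = 309.6 kN.
  Edge l_c = 65 − 33/2 = 48.5 → r_n = 250.3 kN; interior l_c = 120 − 33 = 87 → r_n = 309.6 kN.
  R_n,bearing = 2·250.3 + 8·309.6 = 2977 kN → 0.75 × 2977 = 2230 kN.
Bearing governs: 2230 kN.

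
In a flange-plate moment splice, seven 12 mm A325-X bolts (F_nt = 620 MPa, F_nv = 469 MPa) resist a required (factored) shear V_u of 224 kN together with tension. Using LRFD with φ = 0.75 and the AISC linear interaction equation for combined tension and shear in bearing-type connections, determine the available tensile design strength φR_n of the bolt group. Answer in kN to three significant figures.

A_b = π·12²/4 = 113.1 mm²; f_rv = 224 × 1000 / (7 × 113.1) = 282.9 MPa.
F'_nt = 1.3 F_nt − (F_nt / φF_nv) f_rv = 1.3·620 − (620/(0.75·469))·282.9 = 307.3 MPa, capped at F_nt → F'_nt = 307.3 MPa.
R_n = F'_nt · A_b · n = 307.3 × 113.1 × 7 / 1000 = 243.3 kN.
Design strength φR_n = 0.75 × 243.3 = 182 kN.

182 kN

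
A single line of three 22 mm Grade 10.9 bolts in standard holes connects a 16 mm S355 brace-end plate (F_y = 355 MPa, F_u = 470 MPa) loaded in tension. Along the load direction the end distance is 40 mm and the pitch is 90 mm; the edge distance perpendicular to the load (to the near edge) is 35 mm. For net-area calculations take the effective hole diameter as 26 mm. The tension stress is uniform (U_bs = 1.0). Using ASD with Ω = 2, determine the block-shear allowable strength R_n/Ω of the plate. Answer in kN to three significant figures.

432 kN

Shear plane L_v = 40 + 2·90 = 220 mm; A_gv = 220 × 16 = 3520 mm².
A_nv = (220 − 2.5·26) × 16 = 2480 mm².
A_nt = (35 − 0.5·26) × 16 = 352 mm².
0.6 F_u A_nv = 699.4 kN; 0.6 F_y A_gv = 749.8 kN → shear rupture governs the shear term.
R_n = 699.4 + 1.0 × 470 × 352 / 1000 = 864.8 kN.
Allowable strength R_n/Ω = 864.8 / 2 = 432 kN.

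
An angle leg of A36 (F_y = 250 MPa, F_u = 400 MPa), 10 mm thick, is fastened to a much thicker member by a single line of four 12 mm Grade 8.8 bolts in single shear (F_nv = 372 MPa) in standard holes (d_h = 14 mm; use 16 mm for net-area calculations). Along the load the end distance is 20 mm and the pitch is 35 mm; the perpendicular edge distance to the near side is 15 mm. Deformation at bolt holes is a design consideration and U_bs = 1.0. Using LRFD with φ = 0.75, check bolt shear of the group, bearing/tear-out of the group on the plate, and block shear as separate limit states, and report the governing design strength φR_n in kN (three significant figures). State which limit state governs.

126 kN (bolt shear governs)

Bolt shear: A_b = π·12²/4 = 113.1 mm²; R_n = 372 × 113.1 × 4 × 1 / 1000 = 168.3 kN → 0.75 × 168.3 = 126 kN.
Bearing: edge l_c = 13, r_n = 62.4 kN; interior l_c = 21, r_n = 100.8 kN; R_n = 62.4 + 3·100.8 = 364.8 kN → 274 kN.
Block shear: A_gv = 1250, A_nv = 690, A_nt = 70 mm²; R_n = min(0.6F_uA_nv, 0.6F_yA_gv) + U_bs·F_u·A_nt = 193.6 kN → 145 kN.
Bolt shear governs: 126 kN.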